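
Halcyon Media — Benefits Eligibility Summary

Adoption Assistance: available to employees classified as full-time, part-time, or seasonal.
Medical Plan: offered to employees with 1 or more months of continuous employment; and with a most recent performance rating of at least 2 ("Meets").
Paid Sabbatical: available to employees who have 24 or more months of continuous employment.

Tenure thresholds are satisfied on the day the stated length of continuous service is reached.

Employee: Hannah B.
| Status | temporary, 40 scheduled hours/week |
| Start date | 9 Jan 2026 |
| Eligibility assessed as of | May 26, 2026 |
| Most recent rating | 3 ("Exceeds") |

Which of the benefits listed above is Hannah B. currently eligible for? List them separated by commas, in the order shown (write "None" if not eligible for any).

Service from 9 Jan 2026 to May 26, 2026: 137 days.
Adoption Assistance — status temporary ✗ (requires full-time, part-time, or seasonal) → not eligible.
Medical Plan — service 137 days ≥ 1 month (≈30 days) ✓; rating 3 ≥ 2 ✓ → eligible.
Paid Sabbatical — service 137 days < 24 months (≈720 days) ✗ → not eligible.

Medical Plan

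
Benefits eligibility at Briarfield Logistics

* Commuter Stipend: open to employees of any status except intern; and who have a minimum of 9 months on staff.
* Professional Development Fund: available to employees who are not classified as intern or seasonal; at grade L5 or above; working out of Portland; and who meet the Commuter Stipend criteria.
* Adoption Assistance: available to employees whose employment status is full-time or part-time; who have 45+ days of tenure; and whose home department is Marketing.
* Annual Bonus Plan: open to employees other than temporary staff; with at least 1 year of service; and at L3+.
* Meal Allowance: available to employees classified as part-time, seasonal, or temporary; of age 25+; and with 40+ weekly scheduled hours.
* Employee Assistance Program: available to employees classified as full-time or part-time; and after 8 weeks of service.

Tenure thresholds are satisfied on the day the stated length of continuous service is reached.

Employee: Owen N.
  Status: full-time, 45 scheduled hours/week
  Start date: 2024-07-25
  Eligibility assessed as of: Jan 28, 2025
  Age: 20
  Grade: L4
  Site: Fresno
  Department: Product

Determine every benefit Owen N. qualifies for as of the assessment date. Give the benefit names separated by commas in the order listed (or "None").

Employee Assistance Program

Service from 2024-07-25 to Jan 28, 2025: 187 days.
Commuter Stipend — status full-time ✓ (not excluded); service 187 days < 9 months (≈270 days) ✗ → not eligible.
Professional Development Fund — status full-time ✓ (not excluded); grade L4 < L5 ✗ → not eligible.
Adoption Assistance — status full-time ✓; service 187 days ≥ 45 days ✓; dept Product ✗ → not eligible.
Annual Bonus Plan — status full-time ✓ (not excluded); service 187 days < 1 year (≈365 days) ✗ → not eligible.
Meal Allowance — status full-time ✗ (requires part-time, seasonal, or temporary) → not eligible.
Employee Assistance Program — status full-time ✓; service 187 days ≥ 8 weeks (≈56 days) ✓ → eligible.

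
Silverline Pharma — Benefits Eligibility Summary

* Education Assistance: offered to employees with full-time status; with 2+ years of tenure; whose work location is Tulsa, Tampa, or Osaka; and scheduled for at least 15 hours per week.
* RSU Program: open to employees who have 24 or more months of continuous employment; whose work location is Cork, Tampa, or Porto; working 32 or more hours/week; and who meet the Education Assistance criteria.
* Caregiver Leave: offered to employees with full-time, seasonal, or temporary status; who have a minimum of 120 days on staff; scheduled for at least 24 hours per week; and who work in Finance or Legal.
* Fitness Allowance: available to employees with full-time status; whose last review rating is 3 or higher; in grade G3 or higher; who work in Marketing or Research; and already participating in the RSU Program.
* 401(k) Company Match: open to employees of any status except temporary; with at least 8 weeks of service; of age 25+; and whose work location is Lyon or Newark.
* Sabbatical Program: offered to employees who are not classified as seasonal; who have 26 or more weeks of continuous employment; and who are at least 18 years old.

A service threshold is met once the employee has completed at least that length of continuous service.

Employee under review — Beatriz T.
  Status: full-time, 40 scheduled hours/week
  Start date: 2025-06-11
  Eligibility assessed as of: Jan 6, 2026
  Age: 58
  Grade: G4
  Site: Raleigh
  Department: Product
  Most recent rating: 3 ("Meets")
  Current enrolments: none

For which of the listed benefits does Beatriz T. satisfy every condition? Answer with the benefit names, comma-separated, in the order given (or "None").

Service from 2025-06-11 to Jan 6, 2026: 209 days.
Education Assistance — status full-time ✓; service 209 days < 2 years (≈730 days) ✗ → not eligible.
RSU Program — service 209 days < 24 months (≈720 days) ✗ → not eligible.
Caregiver Leave — status full-time ✓; service 209 days ≥ 120 days ✓; 40 hrs/wk ≥ 24 ✓; dept Product ✗ → not eligible.
Fitness Allowance — status full-time ✓; rating 3 ≥ 3 ✓; grade G4 ≥ G3 ✓; dept Product ✗ → not eligible.
401(k) Company Match — status full-time ✓ (not excluded); service 209 days ≥ 8 weeks (≈56 days) ✓; age 58 ≥ 25 ✓; site Raleigh ✗ (not Lyon or Newark) → not eligible.
Sabbatical Program — status full-time ✓ (not excluded); service 209 days ≥ 26 weeks (≈182 days) ✓; age 58 ≥ 18 ✓ → eligible.

Sabbatical Program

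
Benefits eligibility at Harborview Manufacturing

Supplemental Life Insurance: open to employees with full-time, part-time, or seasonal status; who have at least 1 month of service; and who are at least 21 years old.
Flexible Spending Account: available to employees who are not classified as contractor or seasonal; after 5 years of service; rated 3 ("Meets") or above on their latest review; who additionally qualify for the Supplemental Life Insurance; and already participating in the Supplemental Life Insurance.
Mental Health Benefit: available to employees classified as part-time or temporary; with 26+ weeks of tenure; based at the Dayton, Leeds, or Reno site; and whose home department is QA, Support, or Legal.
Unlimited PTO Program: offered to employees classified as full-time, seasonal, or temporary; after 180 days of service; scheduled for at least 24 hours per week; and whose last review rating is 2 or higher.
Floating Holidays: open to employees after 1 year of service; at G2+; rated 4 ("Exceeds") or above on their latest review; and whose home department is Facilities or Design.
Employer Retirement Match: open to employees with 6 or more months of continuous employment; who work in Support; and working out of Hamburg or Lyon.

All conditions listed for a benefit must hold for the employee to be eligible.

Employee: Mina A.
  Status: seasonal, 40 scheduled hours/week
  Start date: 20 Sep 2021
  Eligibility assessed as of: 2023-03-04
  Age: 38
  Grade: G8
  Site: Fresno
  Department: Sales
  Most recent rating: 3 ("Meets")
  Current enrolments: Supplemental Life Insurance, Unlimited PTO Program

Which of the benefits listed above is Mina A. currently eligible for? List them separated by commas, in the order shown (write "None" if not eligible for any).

Supplemental Life Insurance, Unlimited PTO Program

Service from 20 Sep 2021 to 2023-03-04: 530 days.
Supplemental Life Insurance — status seasonal ✓; service 530 days ≥ 1 month (≈30 days) ✓; age 38 ≥ 21 ✓ → eligible.
Flexible Spending Account — status seasonal ✗ (excluded) → not eligible.
Mental Health Benefit — status seasonal ✗ (requires part-time or temporary) → not eligible.
Unlimited PTO Program — status seasonal ✓; service 530 days ≥ 180 days ✓; 40 hrs/wk ≥ 24 ✓; rating 3 ≥ 2 ✓ → eligible.
Floating Holidays — service 530 days ≥ 1 year (≈365 days) ✓; grade G8 ≥ G2 ✓; rating 3 < 4 ✗ → not eligible.
Employer Retirement Match — service 530 days ≥ 6 months (≈180 days) ✓; dept Sales ✗ → not eligible.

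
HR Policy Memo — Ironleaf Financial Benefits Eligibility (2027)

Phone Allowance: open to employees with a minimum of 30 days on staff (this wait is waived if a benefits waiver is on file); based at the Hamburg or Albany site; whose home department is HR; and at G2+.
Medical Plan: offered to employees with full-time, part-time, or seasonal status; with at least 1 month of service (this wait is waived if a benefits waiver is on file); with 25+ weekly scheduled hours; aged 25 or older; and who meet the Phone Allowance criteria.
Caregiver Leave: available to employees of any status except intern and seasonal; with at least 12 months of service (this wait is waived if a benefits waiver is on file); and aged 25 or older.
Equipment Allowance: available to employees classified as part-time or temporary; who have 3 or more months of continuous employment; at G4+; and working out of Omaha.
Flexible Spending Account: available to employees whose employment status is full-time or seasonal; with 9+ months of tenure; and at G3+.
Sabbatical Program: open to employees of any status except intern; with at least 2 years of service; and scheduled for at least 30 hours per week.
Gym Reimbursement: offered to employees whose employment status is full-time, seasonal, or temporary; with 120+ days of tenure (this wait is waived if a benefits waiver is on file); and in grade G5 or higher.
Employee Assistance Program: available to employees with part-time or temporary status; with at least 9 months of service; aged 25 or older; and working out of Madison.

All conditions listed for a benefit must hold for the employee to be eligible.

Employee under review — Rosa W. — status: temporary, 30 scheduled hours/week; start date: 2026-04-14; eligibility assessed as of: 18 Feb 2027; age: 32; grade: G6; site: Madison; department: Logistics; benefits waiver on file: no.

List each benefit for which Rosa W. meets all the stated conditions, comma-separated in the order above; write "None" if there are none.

Gym Reimbursement, Employee Assistance Program

Service from 2026-04-14 to 18 Feb 2027: 310 days.
Phone Allowance — no waiver, service 310 days ≥ 30 days ✓; site Madison ✗ (not Hamburg or Albany) → not eligible.
Medical Plan — status temporary ✗ (requires full-time, part-time, or seasonal) → not eligible.
Caregiver Leave — status temporary ✓ (not excluded); no waiver, service 310 days < 12 months (≈360 days) ✗ → not eligible.
Equipment Allowance — status temporary ✓; service 310 days ≥ 3 months (≈90 days) ✓; grade G6 ≥ G4 ✓; site Madison ✗ (not Omaha) → not eligible.
Flexible Spending Account — status temporary ✗ (requires full-time or seasonal) → not eligible.
Sabbatical Program — status temporary ✓ (not excluded); service 310 days < 2 years (≈730 days) ✗ → not eligible.
Gym Reimbursement — status temporary ✓; no waiver, service 310 days ≥ 120 days ✓; grade G6 ≥ G5 ✓ → eligible.
Employee Assistance Program — status temporary ✓; service 310 days ≥ 9 months (≈270 days) ✓; age 32 ≥ 25 ✓; site Madison ✓ → eligible.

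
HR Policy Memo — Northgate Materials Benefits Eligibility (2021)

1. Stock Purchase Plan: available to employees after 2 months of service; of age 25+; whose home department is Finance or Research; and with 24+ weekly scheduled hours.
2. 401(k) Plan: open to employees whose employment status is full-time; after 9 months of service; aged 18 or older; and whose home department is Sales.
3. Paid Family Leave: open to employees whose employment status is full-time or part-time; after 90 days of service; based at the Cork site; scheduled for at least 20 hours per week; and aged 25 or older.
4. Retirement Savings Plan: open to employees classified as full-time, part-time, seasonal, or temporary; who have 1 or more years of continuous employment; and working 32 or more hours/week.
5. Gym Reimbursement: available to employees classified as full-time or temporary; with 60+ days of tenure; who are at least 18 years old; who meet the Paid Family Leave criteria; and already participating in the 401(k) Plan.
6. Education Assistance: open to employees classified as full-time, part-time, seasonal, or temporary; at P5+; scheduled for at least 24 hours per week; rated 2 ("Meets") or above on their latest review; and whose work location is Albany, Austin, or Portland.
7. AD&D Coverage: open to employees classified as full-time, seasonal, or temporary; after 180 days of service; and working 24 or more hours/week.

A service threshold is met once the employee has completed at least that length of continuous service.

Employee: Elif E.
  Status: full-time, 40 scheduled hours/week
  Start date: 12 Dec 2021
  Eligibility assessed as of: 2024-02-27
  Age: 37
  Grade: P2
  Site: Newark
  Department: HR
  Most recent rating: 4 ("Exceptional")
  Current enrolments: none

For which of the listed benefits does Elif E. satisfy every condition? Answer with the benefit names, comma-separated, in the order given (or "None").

Service from 12 Dec 2021 to 2024-02-27: 807 days.
Stock Purchase Plan — service 807 days ≥ 2 months (≈60 days) ✓; age 37 ≥ 25 ✓; dept HR ✗ → not eligible.
401(k) Plan — status full-time ✓; service 807 days ≥ 9 months (≈270 days) ✓; age 37 ≥ 18 ✓; dept HR ✗ → not eligible.
Paid Family Leave — status full-time ✓; service 807 days ≥ 90 days ✓; site Newark ✗ (not Cork) → not eligible.
Retirement Savings Plan — status full-time ✓; service 807 days ≥ 1 year (≈365 days) ✓; 40 hrs/wk ≥ 32 ✓ → eligible.
Gym Reimbursement — status full-time ✓; service 807 days ≥ 60 days ✓; age 37 ≥ 18 ✓; not eligible for Paid Family Leave ✗ → not eligible.
Education Assistance — status full-time ✓; grade P2 < P5 ✗ → not eligible.
AD&D Coverage — status full-time ✓; service 807 days ≥ 180 days ✓; 40 hrs/wk ≥ 24 ✓ → eligible.

Retirement Savings Plan, AD&D Coverage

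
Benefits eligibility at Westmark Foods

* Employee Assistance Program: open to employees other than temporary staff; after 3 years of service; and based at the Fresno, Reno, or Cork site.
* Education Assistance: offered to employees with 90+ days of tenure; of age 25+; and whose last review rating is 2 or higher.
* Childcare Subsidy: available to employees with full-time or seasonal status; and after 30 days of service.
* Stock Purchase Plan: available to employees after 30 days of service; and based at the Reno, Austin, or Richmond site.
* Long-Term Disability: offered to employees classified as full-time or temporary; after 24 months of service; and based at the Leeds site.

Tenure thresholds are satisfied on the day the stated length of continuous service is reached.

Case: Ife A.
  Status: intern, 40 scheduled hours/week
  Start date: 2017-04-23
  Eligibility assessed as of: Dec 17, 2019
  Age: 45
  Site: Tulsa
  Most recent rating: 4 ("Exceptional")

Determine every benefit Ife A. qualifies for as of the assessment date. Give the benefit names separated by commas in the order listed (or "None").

Service from 2017-04-23 to Dec 17, 2019: 968 days.
Employee Assistance Program — status intern ✓ (not excluded); service 968 days < 3 years (≈1095 days) ✗ → not eligible.
Education Assistance — service 968 days ≥ 90 days ✓; age 45 ≥ 25 ✓; rating 4 ≥ 2 ✓ → eligible.
Childcare Subsidy — status intern ✗ (requires full-time or seasonal) → not eligible.
Stock Purchase Plan — service 968 days ≥ 30 days ✓; site Tulsa ✗ (not Reno, Austin, or Richmond) → not eligible.
Long-Term Disability — status intern ✗ (requires full-time or temporary) → not eligible.

Education Assistance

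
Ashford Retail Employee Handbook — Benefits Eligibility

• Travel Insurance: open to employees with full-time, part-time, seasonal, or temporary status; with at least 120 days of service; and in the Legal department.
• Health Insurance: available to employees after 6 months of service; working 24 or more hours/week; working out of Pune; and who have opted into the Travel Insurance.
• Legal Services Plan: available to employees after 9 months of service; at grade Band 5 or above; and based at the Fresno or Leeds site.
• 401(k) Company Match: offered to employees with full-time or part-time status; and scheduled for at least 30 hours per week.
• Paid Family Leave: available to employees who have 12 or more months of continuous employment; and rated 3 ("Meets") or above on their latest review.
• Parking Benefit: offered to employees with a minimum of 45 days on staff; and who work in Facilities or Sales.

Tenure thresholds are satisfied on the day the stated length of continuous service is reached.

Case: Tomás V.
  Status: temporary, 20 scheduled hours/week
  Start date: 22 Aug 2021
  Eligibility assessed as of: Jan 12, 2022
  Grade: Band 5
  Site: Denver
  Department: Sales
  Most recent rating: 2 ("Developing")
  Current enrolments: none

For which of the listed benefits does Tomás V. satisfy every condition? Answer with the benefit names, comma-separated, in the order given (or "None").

Parking Benefit

Service from 22 Aug 2021 to Jan 12, 2022: 143 days.
Travel Insurance — status temporary ✓; service 143 days ≥ 120 days ✓; dept Sales ✗ → not eligible.
Health Insurance — service 143 days < 6 months (≈180 days) ✗ → not eligible.
Legal Services Plan — service 143 days < 9 months (≈270 days) ✗ → not eligible.
401(k) Company Match — status temporary ✗ (requires full-time or part-time) → not eligible.
Paid Family Leave — service 143 days < 12 months (≈360 days) ✗ → not eligible.
Parking Benefit — service 143 days ≥ 45 days ✓; dept Sales ✓ → eligible.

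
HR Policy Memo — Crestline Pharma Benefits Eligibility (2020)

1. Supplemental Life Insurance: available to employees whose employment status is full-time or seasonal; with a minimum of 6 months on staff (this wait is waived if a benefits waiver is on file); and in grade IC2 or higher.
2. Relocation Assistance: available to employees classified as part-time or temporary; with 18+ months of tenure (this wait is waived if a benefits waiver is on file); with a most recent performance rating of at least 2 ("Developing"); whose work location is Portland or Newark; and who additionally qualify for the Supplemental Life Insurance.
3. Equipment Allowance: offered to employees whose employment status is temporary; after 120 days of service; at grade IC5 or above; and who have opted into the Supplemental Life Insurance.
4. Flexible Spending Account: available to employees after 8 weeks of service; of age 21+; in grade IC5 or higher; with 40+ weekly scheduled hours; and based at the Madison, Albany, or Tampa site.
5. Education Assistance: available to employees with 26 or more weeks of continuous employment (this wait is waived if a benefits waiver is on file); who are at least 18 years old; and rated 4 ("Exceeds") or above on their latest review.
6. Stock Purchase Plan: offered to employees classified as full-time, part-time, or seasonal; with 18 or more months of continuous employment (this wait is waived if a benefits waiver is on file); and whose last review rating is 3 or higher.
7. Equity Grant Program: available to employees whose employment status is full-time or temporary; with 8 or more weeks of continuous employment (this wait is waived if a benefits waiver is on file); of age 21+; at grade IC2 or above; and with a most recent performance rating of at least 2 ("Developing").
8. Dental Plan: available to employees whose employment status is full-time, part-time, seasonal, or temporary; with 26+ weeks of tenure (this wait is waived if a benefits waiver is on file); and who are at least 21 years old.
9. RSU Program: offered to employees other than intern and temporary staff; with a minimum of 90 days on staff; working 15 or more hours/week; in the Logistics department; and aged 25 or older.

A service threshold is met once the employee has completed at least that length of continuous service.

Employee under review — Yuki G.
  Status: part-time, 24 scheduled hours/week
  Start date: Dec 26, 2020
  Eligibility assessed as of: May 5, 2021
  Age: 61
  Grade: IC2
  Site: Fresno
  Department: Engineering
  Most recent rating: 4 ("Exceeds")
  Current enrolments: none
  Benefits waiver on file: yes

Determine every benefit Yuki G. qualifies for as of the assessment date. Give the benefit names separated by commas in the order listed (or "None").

Service from Dec 26, 2020 to May 5, 2021: 130 days.
Supplemental Life Insurance — status part-time ✗ (requires full-time or seasonal) → not eligible.
Relocation Assistance — status part-time ✓; benefits waiver on file ✓; rating 4 ≥ 2 ✓; site Fresno ✗ (not Portland or Newark) → not eligible.
Equipment Allowance — status part-time ✗ (requires temporary) → not eligible.
Flexible Spending Account — service 130 days ≥ 8 weeks (≈56 days) ✓; age 61 ≥ 21 ✓; grade IC2 < IC5 ✗ → not eligible.
Education Assistance — benefits waiver on file ✓; age 61 ≥ 18 ✓; rating 4 ≥ 4 ✓ → eligible.
Stock Purchase Plan — status part-time ✓; benefits waiver on file ✓; rating 4 ≥ 3 ✓ → eligible.
Equity Grant Program — status part-time ✗ (requires full-time or temporary) → not eligible.
Dental Plan — status part-time ✓; benefits waiver on file ✓; age 61 ≥ 21 ✓ → eligible.
RSU Program — status part-time ✓ (not excluded); service 130 days ≥ 90 days ✓; 24 hrs/wk ≥ 15 ✓; dept Engineering ✗ → not eligible.

Education Assistance, Stock Purchase Plan, Dental Plan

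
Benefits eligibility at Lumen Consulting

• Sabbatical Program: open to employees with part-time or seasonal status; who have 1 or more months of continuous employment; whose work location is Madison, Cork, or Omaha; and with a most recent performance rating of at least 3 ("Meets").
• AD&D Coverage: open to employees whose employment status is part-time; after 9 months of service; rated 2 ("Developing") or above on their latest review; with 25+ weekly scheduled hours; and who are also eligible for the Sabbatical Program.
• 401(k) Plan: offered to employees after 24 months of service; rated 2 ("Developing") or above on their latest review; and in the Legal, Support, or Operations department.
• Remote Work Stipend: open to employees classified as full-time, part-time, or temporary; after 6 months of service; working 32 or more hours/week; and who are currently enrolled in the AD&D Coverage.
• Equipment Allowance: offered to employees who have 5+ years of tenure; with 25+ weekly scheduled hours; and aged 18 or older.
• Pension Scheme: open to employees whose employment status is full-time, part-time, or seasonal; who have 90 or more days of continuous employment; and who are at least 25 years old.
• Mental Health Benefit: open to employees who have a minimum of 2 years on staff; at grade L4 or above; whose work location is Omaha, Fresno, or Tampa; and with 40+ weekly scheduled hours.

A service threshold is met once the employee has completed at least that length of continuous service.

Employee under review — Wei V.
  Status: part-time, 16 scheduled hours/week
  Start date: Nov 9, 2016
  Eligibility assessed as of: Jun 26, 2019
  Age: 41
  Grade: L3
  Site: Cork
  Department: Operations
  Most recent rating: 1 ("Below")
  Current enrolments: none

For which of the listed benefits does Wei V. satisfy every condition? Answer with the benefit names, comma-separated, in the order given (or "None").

Service from Nov 9, 2016 to Jun 26, 2019: 959 days.
Sabbatical Program — status part-time ✓; service 959 days ≥ 1 month (≈30 days) ✓; site Cork ✓; rating 1 < 3 ✗ → not eligible.
AD&D Coverage — status part-time ✓; service 959 days ≥ 9 months (≈270 days) ✓; rating 1 < 2 ✗ → not eligible.
401(k) Plan — service 959 days ≥ 24 months (≈720 days) ✓; rating 1 < 2 ✗ → not eligible.
Remote Work Stipend — status part-time ✓; service 959 days ≥ 6 months (≈180 days) ✓; 16 hrs/wk < 32 ✗ → not eligible.
Equipment Allowance — service 959 days < 5 years (≈1825 days) ✗ → not eligible.
Pension Scheme — status part-time ✓; service 959 days ≥ 90 days ✓; age 41 ≥ 25 ✓ → eligible.
Mental Health Benefit — service 959 days ≥ 2 years (≈730 days) ✓; grade L3 < L4 ✗ → not eligible.

Pension Scheme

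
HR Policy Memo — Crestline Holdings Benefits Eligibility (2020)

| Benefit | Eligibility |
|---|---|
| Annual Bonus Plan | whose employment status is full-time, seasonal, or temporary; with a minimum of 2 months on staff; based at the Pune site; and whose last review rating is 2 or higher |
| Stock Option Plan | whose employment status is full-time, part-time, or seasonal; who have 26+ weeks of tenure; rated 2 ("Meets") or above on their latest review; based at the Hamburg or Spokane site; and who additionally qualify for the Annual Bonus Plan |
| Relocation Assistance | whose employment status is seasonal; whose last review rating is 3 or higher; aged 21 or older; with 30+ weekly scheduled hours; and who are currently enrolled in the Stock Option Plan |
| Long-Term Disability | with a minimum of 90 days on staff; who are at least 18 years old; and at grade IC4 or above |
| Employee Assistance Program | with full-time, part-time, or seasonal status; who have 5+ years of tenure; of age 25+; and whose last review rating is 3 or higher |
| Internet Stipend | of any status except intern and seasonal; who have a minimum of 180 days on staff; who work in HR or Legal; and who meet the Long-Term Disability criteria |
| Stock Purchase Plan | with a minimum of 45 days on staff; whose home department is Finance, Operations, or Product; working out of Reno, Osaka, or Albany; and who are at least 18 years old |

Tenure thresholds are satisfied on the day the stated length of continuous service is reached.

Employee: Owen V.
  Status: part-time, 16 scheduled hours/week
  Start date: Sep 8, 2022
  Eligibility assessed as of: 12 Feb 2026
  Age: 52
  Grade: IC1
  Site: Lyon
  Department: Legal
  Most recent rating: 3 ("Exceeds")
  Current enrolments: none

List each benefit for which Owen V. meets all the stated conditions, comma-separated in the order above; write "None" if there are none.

Service from Sep 8, 2022 to 12 Feb 2026: 1253 days.
Annual Bonus Plan — status part-time ✗ (requires full-time, seasonal, or temporary) → not eligible.
Stock Option Plan — status part-time ✓; service 1253 days ≥ 26 weeks (≈182 days) ✓; rating 3 ≥ 2 ✓; site Lyon ✗ (not Hamburg or Spokane) → not eligible.
Relocation Assistance — status part-time ✗ (requires seasonal) → not eligible.
Long-Term Disability — service 1253 days ≥ 90 days ✓; age 52 ≥ 18 ✓; grade IC1 < IC4 ✗ → not eligible.
Employee Assistance Program — status part-time ✓; service 1253 days < 5 years (≈1825 days) ✗ → not eligible.
Internet Stipend — status part-time ✓ (not excluded); service 1253 days ≥ 180 days ✓; dept Legal ✓; not eligible for Long-Term Disability ✗ → not eligible.
Stock Purchase Plan — service 1253 days ≥ 45 days ✓; dept Legal ✗ → not eligible.

None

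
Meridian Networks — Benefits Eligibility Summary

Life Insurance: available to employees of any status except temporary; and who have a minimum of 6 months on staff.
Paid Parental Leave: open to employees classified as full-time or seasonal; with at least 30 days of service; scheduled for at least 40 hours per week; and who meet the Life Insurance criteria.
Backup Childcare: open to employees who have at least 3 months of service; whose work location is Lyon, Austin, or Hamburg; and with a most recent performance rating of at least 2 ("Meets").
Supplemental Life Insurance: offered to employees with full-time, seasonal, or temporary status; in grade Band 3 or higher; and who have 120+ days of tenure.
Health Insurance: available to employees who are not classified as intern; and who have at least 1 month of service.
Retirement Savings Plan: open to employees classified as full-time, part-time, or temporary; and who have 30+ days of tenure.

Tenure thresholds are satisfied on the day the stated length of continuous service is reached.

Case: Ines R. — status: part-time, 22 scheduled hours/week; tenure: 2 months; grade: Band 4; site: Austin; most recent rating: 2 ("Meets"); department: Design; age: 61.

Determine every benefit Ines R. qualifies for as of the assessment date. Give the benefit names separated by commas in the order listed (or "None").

Life Insurance — status part-time ✓ (not excluded); service 2 months < 6 months ✗ → not eligible.
Paid Parental Leave — status part-time ✗ (requires full-time or seasonal) → not eligible.
Backup Childcare — service 2 months < 3 months ✗ → not eligible.
Supplemental Life Insurance — status part-time ✗ (requires full-time, seasonal, or temporary) → not eligible.
Health Insurance — status part-time ✓ (not excluded); service 2 months ≥ 1 month ✓ → eligible.
Retirement Savings Plan — status part-time ✓; service 2 months ≥ 30 days ✓ → eligible.

Health Insurance, Retirement Savings Plan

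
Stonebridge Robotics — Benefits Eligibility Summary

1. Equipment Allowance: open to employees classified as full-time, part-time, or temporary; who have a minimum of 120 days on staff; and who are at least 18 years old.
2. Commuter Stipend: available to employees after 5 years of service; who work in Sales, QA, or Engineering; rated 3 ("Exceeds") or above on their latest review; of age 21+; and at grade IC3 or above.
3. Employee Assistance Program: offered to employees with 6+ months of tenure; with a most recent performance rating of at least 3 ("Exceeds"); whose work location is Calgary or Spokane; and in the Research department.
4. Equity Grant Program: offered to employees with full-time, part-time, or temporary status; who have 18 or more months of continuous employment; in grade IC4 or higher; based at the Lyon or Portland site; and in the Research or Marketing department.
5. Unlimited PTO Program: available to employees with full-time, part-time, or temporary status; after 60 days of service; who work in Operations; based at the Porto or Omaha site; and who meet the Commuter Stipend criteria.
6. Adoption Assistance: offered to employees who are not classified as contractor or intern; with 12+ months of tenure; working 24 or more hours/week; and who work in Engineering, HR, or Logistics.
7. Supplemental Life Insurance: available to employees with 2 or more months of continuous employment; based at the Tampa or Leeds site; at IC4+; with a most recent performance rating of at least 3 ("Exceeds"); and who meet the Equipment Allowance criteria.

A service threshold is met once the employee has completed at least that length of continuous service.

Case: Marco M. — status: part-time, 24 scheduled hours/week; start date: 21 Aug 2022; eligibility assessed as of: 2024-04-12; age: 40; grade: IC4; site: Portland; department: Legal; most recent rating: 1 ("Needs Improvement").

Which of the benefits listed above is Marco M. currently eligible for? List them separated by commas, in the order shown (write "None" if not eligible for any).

Equipment Allowance

Service from 21 Aug 2022 to 2024-04-12: 600 days.
Equipment Allowance — status part-time ✓; service 600 days ≥ 120 days ✓; age 40 ≥ 18 ✓ → eligible.
Commuter Stipend — service 600 days < 5 years (≈1825 days) ✗ → not eligible.
Employee Assistance Program — service 600 days ≥ 6 months (≈180 days) ✓; rating 1 < 3 ✗ → not eligible.
Equity Grant Program — status part-time ✓; service 600 days ≥ 18 months (≈540 days) ✓; grade IC4 ≥ IC4 ✓; site Portland ✓; dept Legal ✗ → not eligible.
Unlimited PTO Program — status part-time ✓; service 600 days ≥ 60 days ✓; dept Legal ✗ → not eligible.
Adoption Assistance — status part-time ✓ (not excluded); service 600 days ≥ 12 months (≈360 days) ✓; 24 hrs/wk ≥ 24 ✓; dept Legal ✗ → not eligible.
Supplemental Life Insurance — service 600 days ≥ 2 months (≈60 days) ✓; site Portland ✗ (not Tampa or Leeds) → not eligible.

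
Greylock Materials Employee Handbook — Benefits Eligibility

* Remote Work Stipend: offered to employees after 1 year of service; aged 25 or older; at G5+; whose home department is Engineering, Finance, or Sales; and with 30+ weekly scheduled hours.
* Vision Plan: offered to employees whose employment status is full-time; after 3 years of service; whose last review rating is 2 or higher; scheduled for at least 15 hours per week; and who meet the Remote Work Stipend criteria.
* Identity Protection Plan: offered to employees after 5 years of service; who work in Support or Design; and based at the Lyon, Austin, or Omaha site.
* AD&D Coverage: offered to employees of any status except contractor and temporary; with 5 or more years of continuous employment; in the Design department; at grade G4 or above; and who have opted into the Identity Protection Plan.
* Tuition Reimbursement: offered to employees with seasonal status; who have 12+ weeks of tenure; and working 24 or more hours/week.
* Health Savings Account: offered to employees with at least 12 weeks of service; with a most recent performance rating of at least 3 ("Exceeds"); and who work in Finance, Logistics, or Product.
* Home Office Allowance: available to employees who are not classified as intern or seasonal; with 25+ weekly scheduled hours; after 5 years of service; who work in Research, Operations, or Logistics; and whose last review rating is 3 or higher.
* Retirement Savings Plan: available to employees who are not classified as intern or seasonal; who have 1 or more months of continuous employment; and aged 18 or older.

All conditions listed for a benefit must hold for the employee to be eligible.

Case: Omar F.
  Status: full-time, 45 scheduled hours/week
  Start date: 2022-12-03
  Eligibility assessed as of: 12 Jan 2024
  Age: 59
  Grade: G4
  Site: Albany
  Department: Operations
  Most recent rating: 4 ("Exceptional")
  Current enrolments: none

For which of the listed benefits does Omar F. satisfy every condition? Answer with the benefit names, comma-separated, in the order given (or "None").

Retirement Savings Plan

Service from 2022-12-03 to 12 Jan 2024: 405 days.
Remote Work Stipend — service 405 days ≥ 1 year (≈365 days) ✓; age 59 ≥ 25 ✓; grade G4 < G5 ✗ → not eligible.
Vision Plan — status full-time ✓; service 405 days < 3 years (≈1095 days) ✗ → not eligible.
Identity Protection Plan — service 405 days < 5 years (≈1825 days) ✗ → not eligible.
AD&D Coverage — status full-time ✓ (not excluded); service 405 days < 5 years (≈1825 days) ✗ → not eligible.
Tuition Reimbursement — status full-time ✗ (requires seasonal) → not eligible.
Health Savings Account — service 405 days ≥ 12 weeks (≈84 days) ✓; rating 4 ≥ 3 ✓; dept Operations ✗ → not eligible.
Home Office Allowance — status full-time ✓ (not excluded); 45 hrs/wk ≥ 25 ✓; service 405 days < 5 years (≈1825 days) ✗ → not eligible.
Retirement Savings Plan — status full-time ✓ (not excluded); service 405 days ≥ 1 month (≈30 days) ✓; age 59 ≥ 18 ✓ → eligible.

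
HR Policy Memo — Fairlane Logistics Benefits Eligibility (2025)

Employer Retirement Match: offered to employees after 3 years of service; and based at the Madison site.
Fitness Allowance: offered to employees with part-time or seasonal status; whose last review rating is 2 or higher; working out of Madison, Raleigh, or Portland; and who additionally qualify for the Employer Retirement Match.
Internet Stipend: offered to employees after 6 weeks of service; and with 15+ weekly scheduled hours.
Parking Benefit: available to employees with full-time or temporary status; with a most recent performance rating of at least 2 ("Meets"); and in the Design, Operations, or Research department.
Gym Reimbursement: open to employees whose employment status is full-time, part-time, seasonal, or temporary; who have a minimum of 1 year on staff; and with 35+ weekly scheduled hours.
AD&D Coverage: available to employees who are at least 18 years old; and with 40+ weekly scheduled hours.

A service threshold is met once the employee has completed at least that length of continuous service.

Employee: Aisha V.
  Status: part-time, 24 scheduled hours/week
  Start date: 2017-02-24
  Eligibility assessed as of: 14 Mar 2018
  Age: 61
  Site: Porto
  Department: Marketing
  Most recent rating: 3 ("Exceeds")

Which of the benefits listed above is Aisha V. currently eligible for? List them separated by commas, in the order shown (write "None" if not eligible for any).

Internet Stipend

Service from 2017-02-24 to 14 Mar 2018: 383 days.
Employer Retirement Match — service 383 days < 3 years (≈1095 days) ✗ → not eligible.
Fitness Allowance — status part-time ✓; rating 3 ≥ 2 ✓; site Porto ✗ (not Madison, Raleigh, or Portland) → not eligible.
Internet Stipend — service 383 days ≥ 6 weeks (≈42 days) ✓; 24 hrs/wk ≥ 15 ✓ → eligible.
Parking Benefit — status part-time ✗ (requires full-time or temporary) → not eligible.
Gym Reimbursement — status part-time ✓; service 383 days ≥ 1 year (≈365 days) ✓; 24 hrs/wk < 35 ✗ → not eligible.
AD&D Coverage — age 61 ≥ 18 ✓; 24 hrs/wk < 40 ✗ → not eligible.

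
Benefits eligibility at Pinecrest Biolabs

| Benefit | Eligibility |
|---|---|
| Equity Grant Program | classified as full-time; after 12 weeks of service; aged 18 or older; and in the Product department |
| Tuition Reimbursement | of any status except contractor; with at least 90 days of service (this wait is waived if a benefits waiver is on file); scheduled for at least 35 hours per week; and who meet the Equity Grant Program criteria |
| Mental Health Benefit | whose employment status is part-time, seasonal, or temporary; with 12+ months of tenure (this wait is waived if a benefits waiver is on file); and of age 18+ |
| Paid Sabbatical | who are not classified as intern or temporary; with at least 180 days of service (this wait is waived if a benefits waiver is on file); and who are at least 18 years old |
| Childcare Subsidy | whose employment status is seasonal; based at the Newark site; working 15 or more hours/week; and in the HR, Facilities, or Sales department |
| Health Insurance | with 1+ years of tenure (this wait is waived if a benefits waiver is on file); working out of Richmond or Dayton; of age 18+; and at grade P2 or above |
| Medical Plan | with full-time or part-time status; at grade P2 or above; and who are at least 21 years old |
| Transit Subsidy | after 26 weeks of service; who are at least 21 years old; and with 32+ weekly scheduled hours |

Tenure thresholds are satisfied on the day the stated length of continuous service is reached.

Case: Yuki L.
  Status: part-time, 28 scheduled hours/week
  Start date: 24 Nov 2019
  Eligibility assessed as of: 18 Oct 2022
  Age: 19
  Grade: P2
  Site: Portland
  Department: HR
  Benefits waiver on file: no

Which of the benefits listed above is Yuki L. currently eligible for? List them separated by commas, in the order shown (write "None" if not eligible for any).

Mental Health Benefit, Paid Sabbatical

Service from 24 Nov 2019 to 18 Oct 2022: 1059 days.
Equity Grant Program — status part-time ✗ (requires full-time) → not eligible.
Tuition Reimbursement — status part-time ✓ (not excluded); no waiver, service 1059 days ≥ 90 days ✓; 28 hrs/wk < 35 ✗ → not eligible.
Mental Health Benefit — status part-time ✓; no waiver, service 1059 days ≥ 12 months (≈360 days) ✓; age 19 ≥ 18 ✓ → eligible.
Paid Sabbatical — status part-time ✓ (not excluded); no waiver, service 1059 days ≥ 180 days ✓; age 19 ≥ 18 ✓ → eligible.
Childcare Subsidy — status part-time ✗ (requires seasonal) → not eligible.
Health Insurance — no waiver, service 1059 days ≥ 1 year (≈365 days) ✓; site Portland ✗ (not Richmond or Dayton) → not eligible.
Medical Plan — status part-time ✓; grade P2 ≥ P2 ✓; age 19 < 21 ✗ → not eligible.
Transit Subsidy — service 1059 days ≥ 26 weeks (≈182 days) ✓; age 19 < 21 ✗ → not eligible.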